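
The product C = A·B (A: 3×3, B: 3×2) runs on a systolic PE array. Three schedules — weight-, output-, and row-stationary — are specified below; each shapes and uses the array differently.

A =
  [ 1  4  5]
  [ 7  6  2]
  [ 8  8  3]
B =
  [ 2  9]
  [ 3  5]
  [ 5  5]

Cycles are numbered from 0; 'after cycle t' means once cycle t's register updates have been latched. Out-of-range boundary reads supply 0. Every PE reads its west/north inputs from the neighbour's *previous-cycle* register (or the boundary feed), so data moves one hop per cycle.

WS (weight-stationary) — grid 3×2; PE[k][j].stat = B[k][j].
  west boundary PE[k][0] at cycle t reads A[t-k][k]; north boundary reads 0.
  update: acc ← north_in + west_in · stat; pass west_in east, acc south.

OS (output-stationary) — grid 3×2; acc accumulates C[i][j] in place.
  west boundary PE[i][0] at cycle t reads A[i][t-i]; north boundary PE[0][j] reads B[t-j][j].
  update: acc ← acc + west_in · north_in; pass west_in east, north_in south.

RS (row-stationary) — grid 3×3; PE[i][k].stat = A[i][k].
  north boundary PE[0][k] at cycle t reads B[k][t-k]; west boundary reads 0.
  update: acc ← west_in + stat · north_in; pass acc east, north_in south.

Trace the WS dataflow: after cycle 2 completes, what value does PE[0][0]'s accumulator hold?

WS 3×2: PE[0][0] cycle-by-cycle (with neighbour feeds):
  t=0 PE[0][0]: acc=2 h=1 v=2
  t=1 PE[0][0]: acc=14 h=7 v=14
  t=2 PE[0][0]: acc=16 h=8 v=16

PE[0][0].acc = 16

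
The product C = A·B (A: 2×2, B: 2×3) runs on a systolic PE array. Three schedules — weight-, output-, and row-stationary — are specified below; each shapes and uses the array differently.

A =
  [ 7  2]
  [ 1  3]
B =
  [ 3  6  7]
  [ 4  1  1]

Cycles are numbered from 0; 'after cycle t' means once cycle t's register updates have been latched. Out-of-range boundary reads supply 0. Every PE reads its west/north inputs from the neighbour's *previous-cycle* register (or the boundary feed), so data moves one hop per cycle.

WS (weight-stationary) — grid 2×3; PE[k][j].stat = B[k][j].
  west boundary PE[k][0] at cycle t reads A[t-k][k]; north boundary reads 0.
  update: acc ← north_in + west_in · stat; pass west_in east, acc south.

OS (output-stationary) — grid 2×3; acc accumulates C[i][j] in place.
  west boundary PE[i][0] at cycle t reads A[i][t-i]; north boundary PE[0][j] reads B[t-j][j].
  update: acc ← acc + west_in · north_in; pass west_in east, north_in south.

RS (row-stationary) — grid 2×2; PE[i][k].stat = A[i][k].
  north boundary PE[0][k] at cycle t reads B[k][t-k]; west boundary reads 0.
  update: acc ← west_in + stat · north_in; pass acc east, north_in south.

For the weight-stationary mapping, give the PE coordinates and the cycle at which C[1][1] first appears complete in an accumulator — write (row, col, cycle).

WS: C[1][1] accumulates in PE[1][1]:
  step 0 · PE1,1: acc=0; fwd→0 fwd↓0
  step 1 · PE1,1: acc=0; fwd→0 fwd↓0
  step 2 · PE1,1: acc=44; fwd→2 fwd↓44
  step 3 · PE1,1: acc=9; fwd→3 fwd↓9

(row, col, cycle) = (1, 1, 3)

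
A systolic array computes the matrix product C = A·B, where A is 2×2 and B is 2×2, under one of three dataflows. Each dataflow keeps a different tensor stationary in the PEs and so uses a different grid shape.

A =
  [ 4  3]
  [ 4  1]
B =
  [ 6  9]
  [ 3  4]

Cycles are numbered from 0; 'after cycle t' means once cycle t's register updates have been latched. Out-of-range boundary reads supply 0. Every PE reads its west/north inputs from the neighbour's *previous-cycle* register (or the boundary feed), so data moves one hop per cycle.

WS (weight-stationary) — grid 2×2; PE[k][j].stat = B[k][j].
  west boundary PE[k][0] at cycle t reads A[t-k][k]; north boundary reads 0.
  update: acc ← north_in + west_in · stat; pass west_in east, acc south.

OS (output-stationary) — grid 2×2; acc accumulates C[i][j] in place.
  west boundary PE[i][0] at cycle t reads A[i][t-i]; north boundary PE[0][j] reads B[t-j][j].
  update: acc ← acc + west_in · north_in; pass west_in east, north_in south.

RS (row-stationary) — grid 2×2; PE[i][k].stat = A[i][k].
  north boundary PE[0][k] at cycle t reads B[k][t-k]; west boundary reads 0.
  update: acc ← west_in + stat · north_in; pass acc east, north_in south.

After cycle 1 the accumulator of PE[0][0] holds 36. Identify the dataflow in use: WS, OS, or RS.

WS [2×2] PE[0][0] across cycles:
  t=0 PE[0][0]: acc=24 h=4 v=24
  t=1 PE[0][0]: acc=24 h=4 v=24
OS [2×2] PE[0][0] across cycles:
  t=0 PE[0][0]: acc=24 h=4 v=6
  t=1 PE[0][0]: acc=33 h=3 v=3
RS [2×2] PE[0][0] across cycles:
  t=0 PE[0][0]: acc=24 h=24 v=6
  t=1 PE[0][0]: acc=36 h=36 v=9

dataflow = RS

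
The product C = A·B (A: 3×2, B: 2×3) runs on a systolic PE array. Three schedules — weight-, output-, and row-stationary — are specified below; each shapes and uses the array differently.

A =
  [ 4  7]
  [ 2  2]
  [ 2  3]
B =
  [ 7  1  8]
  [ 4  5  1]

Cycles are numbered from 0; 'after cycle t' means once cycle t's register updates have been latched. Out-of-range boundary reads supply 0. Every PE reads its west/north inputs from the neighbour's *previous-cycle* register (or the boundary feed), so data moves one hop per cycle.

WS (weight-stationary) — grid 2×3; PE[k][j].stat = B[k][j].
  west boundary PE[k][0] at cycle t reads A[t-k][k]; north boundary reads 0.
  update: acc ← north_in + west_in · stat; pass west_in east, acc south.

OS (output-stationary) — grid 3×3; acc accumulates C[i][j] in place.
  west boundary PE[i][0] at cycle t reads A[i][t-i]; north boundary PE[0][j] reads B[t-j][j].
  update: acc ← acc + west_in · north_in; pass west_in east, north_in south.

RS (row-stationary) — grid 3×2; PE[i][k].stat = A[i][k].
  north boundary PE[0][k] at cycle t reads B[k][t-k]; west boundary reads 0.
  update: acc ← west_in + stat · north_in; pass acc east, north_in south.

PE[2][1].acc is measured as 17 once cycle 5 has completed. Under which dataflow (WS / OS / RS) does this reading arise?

dataflow = OS

WS: PE[2][1] is outside its 2×3 grid.
Under OS (3×3), PE[2][1]:
  c0 r2c1: 0 / 0 / 0
  c1 r2c1: 0 / 0 / 0
  c2 r2c1: 0 / 0 / 0
  c3 r2c1: 2 / 2 / 1
  c4 r2c1: 17 / 3 / 5
  c5 r2c1: 17 / 0 / 0
Under RS (3×2), PE[2][1]:
  c0 r2c1: 0 / 0 / 0
  c1 r2c1: 0 / 0 / 0
  c2 r2c1: 0 / 0 / 0
  c3 r2c1: 26 / 26 / 4
  c4 r2c1: 17 / 17 / 5
  c5 r2c1: 19 / 19 / 1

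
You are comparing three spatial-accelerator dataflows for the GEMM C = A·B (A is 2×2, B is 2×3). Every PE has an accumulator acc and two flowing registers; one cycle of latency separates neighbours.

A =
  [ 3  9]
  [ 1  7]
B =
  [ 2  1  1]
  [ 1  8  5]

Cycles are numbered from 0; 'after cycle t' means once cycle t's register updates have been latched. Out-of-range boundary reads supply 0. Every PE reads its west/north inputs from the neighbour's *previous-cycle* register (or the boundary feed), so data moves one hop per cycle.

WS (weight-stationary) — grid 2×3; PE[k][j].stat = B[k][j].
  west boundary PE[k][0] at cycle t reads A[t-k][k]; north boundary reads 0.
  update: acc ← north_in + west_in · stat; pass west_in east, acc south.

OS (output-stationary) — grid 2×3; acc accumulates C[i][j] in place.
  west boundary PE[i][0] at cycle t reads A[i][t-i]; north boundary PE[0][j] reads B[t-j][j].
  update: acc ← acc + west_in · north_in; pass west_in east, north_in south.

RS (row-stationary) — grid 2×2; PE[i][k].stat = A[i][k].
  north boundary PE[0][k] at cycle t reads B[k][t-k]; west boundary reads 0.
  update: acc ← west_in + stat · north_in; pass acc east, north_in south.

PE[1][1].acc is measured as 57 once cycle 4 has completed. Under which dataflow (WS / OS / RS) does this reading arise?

WS [2×3] PE[1][1] across cycles:
  @0  [1,1]  acc 0  |  →0  ↓0
  @1  [1,1]  acc 0  |  →0  ↓0
  @2  [1,1]  acc 75  |  →9  ↓75
  @3  [1,1]  acc 57  |  →7  ↓57
  @4  [1,1]  acc 0  |  →0  ↓0
OS [2×3] PE[1][1] across cycles:
  @0  [1,1]  acc 0  |  →0  ↓0
  @1  [1,1]  acc 0  |  →0  ↓0
  @2  [1,1]  acc 1  |  →1  ↓1
  @3  [1,1]  acc 57  |  →7  ↓8
  @4  [1,1]  acc 57  |  →0  ↓0
RS [2×2] PE[1][1] across cycles:
  @0  [1,1]  acc 0  |  →0  ↓0
  @1  [1,1]  acc 0  |  →0  ↓0
  @2  [1,1]  acc 9  |  →9  ↓1
  @3  [1,1]  acc 57  |  →57  ↓8
  @4  [1,1]  acc 36  |  →36  ↓5

dataflow = OS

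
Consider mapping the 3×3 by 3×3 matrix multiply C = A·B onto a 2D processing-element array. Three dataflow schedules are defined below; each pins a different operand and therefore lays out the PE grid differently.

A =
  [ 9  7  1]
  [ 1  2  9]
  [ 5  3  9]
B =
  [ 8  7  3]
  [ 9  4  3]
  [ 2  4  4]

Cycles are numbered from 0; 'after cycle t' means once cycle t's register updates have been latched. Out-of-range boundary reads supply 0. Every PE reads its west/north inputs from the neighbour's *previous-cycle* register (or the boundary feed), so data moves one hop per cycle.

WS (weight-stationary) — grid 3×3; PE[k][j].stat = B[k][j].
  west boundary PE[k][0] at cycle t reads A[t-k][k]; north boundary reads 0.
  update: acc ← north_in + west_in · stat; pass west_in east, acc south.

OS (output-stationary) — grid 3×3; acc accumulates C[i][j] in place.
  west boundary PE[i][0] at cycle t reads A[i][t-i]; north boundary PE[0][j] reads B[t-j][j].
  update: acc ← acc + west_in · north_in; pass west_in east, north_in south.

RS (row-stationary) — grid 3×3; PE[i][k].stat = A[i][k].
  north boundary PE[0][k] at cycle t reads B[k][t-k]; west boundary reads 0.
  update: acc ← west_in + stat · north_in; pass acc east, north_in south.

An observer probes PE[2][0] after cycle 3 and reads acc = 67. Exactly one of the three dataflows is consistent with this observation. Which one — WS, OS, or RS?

dataflow = OS

WS (3×3 grid), PE[2][0]:
  0: (2,0).acc=0  regs=<0,0>
  1: (2,0).acc=0  regs=<0,0>
  2: (2,0).acc=137  regs=<1,137>
  3: (2,0).acc=44  regs=<9,44>
OS (3×3 grid), PE[2][0]:
  0: (2,0).acc=0  regs=<0,0>
  1: (2,0).acc=0  regs=<0,0>
  2: (2,0).acc=40  regs=<5,8>
  3: (2,0).acc=67  regs=<3,9>
RS (3×3 grid), PE[2][0]:
  0: (2,0).acc=0  regs=<0,0>
  1: (2,0).acc=0  regs=<0,0>
  2: (2,0).acc=40  regs=<40,8>
  3: (2,0).acc=35  regs=<35,7>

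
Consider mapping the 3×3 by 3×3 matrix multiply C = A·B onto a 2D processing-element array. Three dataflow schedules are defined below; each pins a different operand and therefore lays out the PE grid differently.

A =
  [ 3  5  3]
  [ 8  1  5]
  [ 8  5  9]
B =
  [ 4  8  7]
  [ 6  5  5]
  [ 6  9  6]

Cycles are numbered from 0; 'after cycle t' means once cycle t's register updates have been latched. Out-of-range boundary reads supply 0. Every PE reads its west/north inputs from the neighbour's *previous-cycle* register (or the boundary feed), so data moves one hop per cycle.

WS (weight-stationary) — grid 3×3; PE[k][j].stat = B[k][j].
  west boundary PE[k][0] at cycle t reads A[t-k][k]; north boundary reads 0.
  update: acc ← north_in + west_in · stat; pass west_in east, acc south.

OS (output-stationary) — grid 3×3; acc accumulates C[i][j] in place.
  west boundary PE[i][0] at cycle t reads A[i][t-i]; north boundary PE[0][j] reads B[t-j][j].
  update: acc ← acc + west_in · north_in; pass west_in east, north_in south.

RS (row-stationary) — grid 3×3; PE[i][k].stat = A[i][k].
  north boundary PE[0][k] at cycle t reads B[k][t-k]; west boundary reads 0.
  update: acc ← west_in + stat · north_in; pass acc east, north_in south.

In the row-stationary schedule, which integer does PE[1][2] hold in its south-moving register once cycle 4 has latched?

Tracing RS — 3×3 array, target PE[1][2]:
  @0  [0,2]  acc 0  |  →0  ↓0
  @0  [1,1]  acc 0  |  →0  ↓0
  @0  [1,2]  acc 0  |  →0  ↓0
  @1  [0,2]  acc 0  |  →0  ↓0
  @1  [1,1]  acc 0  |  →0  ↓0
  @1  [1,2]  acc 0  |  →0  ↓0
  @2  [0,2]  acc 60  |  →60  ↓6
  @2  [1,1]  acc 38  |  →38  ↓6
  @2  [1,2]  acc 0  |  →0  ↓0
  @3  [0,2]  acc 76  |  →76  ↓9
  @3  [1,1]  acc 69  |  →69  ↓5
  @3  [1,2]  acc 68  |  →68  ↓6
  @4  [0,2]  acc 64  |  →64  ↓6
  @4  [1,1]  acc 61  |  →61  ↓5
  @4  [1,2]  acc 114  |  →114  ↓9

register = 9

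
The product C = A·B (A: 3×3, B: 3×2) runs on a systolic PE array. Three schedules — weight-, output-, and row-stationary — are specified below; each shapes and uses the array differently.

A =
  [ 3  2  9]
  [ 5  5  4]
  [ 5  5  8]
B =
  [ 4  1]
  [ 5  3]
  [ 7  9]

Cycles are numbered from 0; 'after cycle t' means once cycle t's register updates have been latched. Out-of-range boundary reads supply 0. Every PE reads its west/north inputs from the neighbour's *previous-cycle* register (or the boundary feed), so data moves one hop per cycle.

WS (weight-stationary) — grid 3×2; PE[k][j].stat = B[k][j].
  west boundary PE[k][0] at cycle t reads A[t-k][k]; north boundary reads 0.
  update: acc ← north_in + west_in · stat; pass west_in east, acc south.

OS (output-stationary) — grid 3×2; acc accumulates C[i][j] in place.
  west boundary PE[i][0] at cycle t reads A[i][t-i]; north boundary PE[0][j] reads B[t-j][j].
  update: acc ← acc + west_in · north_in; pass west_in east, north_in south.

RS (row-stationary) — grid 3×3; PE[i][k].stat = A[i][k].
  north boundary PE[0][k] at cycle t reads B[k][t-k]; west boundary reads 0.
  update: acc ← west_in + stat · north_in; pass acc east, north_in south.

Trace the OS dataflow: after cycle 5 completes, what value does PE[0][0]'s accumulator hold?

PE[0][0].acc = 85

Tracing OS — 3×2 array, target PE[0][0]:
  step 0 · PE0,0: acc=12; fwd→3 fwd↓4
  step 1 · PE0,0: acc=22; fwd→2 fwd↓5
  step 2 · PE0,0: acc=85; fwd→9 fwd↓7
  step 3 · PE0,0: acc=85; fwd→0 fwd↓0
  step 4 · PE0,0: acc=85; fwd→0 fwd↓0
  step 5 · PE0,0: acc=85; fwd→0 fwd↓0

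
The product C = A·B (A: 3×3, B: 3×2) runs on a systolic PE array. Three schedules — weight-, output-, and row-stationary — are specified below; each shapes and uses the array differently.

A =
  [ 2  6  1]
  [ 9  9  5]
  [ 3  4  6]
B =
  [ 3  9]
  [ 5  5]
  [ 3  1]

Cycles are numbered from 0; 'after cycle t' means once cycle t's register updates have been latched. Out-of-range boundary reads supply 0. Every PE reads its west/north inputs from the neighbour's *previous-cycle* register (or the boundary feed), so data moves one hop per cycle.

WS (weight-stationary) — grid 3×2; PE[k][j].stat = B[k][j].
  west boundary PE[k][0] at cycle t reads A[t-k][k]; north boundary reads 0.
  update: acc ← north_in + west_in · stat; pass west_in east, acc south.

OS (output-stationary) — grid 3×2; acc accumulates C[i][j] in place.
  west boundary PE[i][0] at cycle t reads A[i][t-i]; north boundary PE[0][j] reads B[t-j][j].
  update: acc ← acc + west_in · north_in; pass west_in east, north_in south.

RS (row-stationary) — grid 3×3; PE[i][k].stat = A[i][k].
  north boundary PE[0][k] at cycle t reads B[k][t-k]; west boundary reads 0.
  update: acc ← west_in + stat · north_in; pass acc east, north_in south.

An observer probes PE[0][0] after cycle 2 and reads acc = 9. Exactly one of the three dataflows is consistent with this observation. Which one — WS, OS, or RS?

dataflow = WS

WS [3×2] PE[0][0] across cycles:
  @0  [0,0]  acc 6  |  →2  ↓6
  @1  [0,0]  acc 27  |  →9  ↓27
  @2  [0,0]  acc 9  |  →3  ↓9
OS [3×2] PE[0][0] across cycles:
  @0  [0,0]  acc 6  |  →2  ↓3
  @1  [0,0]  acc 36  |  →6  ↓5
  @2  [0,0]  acc 39  |  →1  ↓3
RS [3×3] PE[0][0] across cycles:
  @0  [0,0]  acc 6  |  →6  ↓3
  @1  [0,0]  acc 18  |  →18  ↓9
  @2  [0,0]  acc 0  |  →0  ↓0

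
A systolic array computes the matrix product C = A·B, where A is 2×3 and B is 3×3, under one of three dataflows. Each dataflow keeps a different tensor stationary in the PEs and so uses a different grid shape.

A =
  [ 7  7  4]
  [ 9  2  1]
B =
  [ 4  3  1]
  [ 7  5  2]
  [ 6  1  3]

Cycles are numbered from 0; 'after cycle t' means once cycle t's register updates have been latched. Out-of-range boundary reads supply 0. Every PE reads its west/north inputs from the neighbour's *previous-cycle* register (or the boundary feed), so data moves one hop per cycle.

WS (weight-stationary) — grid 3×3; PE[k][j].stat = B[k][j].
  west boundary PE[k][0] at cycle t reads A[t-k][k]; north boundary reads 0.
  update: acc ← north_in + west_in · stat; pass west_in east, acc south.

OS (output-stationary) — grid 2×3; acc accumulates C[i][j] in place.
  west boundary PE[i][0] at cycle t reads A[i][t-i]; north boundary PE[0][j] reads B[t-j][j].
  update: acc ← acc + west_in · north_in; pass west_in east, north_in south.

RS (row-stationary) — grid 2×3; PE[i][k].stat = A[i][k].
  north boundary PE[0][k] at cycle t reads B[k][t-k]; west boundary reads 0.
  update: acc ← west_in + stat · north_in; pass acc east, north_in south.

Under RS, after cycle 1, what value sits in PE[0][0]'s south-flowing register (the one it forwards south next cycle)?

RS 2×3: PE[0][0] cycle-by-cycle (with neighbour feeds):
  after 0 — PE[0][0] acc=28, pass-E 28, pass-S 4
  after 1 — PE[0][0] acc=21, pass-E 21, pass-S 3

register = 3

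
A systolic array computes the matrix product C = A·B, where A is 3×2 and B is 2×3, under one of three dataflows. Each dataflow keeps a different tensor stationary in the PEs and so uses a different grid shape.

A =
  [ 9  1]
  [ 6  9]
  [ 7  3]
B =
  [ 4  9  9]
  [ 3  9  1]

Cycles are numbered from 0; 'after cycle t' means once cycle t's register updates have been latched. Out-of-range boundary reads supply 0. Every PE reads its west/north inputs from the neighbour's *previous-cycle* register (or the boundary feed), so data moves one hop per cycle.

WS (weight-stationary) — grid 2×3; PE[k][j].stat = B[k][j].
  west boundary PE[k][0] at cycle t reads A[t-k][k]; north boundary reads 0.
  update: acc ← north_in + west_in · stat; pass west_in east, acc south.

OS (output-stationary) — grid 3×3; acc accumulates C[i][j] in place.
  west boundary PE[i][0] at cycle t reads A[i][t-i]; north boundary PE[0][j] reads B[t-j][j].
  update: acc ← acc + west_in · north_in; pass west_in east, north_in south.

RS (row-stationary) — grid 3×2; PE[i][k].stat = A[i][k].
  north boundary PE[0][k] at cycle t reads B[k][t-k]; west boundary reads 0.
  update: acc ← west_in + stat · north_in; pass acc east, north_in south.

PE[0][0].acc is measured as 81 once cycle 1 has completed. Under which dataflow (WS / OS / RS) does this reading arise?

dataflow = RS

WS (2×3 grid), PE[0][0]:
  [0] (0,0) acc=36 (h:9 v:36)
  [1] (0,0) acc=24 (h:6 v:24)
OS (3×3 grid), PE[0][0]:
  [0] (0,0) acc=36 (h:9 v:4)
  [1] (0,0) acc=39 (h:1 v:3)
RS (3×2 grid), PE[0][0]:
  [0] (0,0) acc=36 (h:36 v:4)
  [1] (0,0) acc=81 (h:81 v:9)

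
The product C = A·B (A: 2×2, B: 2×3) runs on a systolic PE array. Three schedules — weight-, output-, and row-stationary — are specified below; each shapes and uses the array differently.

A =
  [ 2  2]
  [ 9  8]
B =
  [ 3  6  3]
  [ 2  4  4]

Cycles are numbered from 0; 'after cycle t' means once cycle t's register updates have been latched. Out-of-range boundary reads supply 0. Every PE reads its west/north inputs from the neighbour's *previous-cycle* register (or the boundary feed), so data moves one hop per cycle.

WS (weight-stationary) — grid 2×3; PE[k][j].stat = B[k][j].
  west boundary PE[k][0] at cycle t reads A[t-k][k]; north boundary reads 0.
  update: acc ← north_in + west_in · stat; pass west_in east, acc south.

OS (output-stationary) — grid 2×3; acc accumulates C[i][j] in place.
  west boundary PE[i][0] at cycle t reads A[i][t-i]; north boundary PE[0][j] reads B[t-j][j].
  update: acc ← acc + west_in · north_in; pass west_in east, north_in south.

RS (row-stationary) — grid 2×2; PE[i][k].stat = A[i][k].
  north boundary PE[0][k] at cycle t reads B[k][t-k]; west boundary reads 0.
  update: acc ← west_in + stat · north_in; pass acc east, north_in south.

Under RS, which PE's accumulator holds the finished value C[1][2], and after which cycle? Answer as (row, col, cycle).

(row, col, cycle) = (1, 1, 4)

RS: C[1][2] accumulates in PE[1][1]:
  [0] (1,1) acc=0 (h:0 v:0)
  [1] (1,1) acc=0 (h:0 v:0)
  [2] (1,1) acc=43 (h:43 v:2)
  [3] (1,1) acc=86 (h:86 v:4)
  [4] (1,1) acc=59 (h:59 v:4)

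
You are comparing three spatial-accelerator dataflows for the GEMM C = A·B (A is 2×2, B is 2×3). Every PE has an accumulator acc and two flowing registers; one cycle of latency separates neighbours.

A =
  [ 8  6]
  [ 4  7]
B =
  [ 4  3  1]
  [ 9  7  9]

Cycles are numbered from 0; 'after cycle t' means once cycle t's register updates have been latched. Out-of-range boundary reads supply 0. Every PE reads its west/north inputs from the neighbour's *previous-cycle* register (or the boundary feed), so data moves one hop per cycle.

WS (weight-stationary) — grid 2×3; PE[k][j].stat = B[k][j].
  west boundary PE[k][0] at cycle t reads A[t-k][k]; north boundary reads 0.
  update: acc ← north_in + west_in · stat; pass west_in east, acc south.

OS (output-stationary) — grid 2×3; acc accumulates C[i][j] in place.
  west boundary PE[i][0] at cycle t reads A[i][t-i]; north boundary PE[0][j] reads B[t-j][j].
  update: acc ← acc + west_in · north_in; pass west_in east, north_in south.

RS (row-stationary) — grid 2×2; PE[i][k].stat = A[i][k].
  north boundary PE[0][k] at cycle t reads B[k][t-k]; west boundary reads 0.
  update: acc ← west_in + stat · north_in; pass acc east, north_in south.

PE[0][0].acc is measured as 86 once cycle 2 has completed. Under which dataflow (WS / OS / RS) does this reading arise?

WS (2×3 grid), PE[0][0]:
  step 0 · PE0,0: acc=32; fwd→8 fwd↓32
  step 1 · PE0,0: acc=16; fwd→4 fwd↓16
  step 2 · PE0,0: acc=0; fwd→0 fwd↓0
OS (2×3 grid), PE[0][0]:
  step 0 · PE0,0: acc=32; fwd→8 fwd↓4
  step 1 · PE0,0: acc=86; fwd→6 fwd↓9
  step 2 · PE0,0: acc=86; fwd→0 fwd↓0
RS (2×2 grid), PE[0][0]:
  step 0 · PE0,0: acc=32; fwd→32 fwd↓4
  step 1 · PE0,0: acc=24; fwd→24 fwd↓3
  step 2 · PE0,0: acc=8; fwd→8 fwd↓1

dataflow = OS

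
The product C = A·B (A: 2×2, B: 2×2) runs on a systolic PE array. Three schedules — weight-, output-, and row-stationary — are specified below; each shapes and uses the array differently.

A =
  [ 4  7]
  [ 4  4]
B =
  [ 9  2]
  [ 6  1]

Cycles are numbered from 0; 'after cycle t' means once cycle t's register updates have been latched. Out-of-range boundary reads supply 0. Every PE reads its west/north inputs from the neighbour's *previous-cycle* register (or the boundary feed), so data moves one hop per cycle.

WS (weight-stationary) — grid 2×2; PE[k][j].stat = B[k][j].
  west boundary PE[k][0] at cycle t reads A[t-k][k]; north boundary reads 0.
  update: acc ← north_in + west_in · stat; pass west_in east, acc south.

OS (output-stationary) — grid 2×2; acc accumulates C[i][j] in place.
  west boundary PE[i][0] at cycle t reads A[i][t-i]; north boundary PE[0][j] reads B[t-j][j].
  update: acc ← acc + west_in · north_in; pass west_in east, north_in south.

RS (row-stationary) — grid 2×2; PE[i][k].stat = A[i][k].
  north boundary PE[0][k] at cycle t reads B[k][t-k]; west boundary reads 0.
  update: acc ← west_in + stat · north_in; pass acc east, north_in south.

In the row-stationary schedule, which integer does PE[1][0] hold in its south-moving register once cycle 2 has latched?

Tracing RS — 2×2 array, target PE[1][0]:
  step 0 · PE0,0: acc=36; fwd→36 fwd↓9
  step 0 · PE1,0: acc=0; fwd→0 fwd↓0
  step 1 · PE0,0: acc=8; fwd→8 fwd↓2
  step 1 · PE1,0: acc=36; fwd→36 fwd↓9
  step 2 · PE0,0: acc=0; fwd→0 fwd↓0
  step 2 · PE1,0: acc=8; fwd→8 fwd↓2

register = 2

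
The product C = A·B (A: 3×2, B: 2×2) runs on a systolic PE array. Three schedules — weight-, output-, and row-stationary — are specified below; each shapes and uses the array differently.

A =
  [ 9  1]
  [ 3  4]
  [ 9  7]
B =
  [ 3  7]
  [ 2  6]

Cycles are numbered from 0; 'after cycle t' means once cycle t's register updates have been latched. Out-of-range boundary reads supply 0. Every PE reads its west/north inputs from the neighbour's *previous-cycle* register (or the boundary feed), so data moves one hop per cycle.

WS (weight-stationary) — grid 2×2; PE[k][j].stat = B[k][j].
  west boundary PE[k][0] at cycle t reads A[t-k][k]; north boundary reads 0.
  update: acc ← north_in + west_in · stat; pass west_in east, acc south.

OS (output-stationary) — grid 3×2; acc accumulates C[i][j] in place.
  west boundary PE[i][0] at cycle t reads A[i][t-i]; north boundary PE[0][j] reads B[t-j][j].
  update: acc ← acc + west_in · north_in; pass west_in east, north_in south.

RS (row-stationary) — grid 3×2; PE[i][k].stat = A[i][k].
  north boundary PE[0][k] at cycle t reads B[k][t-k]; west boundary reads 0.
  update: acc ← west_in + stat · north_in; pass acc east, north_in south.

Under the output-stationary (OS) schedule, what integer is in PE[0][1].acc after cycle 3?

PE[0][1].acc = 69

Tracing OS — 3×2 array, target PE[0][1]:
  step 0 · PE0,0: acc=27; fwd→9 fwd↓3
  step 0 · PE0,1: acc=0; fwd→0 fwd↓0
  step 1 · PE0,0: acc=29; fwd→1 fwd↓2
  step 1 · PE0,1: acc=63; fwd→9 fwd↓7
  step 2 · PE0,0: acc=29; fwd→0 fwd↓0
  step 2 · PE0,1: acc=69; fwd→1 fwd↓6
  step 3 · PE0,0: acc=29; fwd→0 fwd↓0
  step 3 · PE0,1: acc=69; fwd→0 fwd↓0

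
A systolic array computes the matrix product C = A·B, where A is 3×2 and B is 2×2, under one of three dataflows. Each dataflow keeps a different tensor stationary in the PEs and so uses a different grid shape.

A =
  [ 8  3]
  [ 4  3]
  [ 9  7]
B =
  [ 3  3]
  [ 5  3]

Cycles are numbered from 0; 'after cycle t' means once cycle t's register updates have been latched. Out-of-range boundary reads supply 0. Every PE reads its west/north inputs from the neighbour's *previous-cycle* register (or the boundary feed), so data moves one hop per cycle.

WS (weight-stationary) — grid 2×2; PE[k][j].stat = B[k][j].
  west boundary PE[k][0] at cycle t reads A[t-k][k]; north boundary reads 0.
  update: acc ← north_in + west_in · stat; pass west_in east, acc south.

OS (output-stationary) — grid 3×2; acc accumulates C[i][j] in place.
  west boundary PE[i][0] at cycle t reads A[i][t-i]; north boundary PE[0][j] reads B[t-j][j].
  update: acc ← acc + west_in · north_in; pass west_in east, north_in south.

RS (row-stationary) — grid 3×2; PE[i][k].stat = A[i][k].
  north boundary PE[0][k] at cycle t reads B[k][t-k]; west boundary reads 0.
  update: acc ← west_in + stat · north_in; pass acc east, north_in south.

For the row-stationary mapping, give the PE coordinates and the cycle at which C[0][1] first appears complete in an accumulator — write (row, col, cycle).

(row, col, cycle) = (0, 1, 2)

Under RS, C[0][1] lands at PE[0][1]:
  step 0 · PE0,1: acc=0; fwd→0 fwd↓0
  step 1 · PE0,1: acc=39; fwd→39 fwd↓5
  step 2 · PE0,1: acc=33; fwd→33 fwd↓3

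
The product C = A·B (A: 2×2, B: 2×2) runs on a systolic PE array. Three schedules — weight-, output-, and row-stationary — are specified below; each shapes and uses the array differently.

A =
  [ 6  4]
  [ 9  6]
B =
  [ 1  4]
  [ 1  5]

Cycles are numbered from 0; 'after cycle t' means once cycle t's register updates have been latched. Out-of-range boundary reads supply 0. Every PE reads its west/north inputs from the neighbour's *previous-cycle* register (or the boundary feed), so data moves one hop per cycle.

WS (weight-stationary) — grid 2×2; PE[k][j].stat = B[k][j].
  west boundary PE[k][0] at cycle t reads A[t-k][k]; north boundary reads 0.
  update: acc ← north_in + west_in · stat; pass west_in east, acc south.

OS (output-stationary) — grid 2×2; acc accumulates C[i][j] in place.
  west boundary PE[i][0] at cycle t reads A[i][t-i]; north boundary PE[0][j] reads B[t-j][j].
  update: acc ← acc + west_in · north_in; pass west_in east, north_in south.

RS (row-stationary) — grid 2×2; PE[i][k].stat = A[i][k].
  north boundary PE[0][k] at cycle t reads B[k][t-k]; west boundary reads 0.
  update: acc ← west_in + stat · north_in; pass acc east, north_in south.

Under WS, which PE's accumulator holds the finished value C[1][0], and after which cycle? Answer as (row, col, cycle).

(row, col, cycle) = (1, 0, 2)

WS — PE[1][0] is where C[1][0] collects:
  after 0 — PE[1][0] acc=0, pass-E 0, pass-S 0
  after 1 — PE[1][0] acc=10, pass-E 4, pass-S 10
  after 2 — PE[1][0] acc=15, pass-E 6, pass-S 15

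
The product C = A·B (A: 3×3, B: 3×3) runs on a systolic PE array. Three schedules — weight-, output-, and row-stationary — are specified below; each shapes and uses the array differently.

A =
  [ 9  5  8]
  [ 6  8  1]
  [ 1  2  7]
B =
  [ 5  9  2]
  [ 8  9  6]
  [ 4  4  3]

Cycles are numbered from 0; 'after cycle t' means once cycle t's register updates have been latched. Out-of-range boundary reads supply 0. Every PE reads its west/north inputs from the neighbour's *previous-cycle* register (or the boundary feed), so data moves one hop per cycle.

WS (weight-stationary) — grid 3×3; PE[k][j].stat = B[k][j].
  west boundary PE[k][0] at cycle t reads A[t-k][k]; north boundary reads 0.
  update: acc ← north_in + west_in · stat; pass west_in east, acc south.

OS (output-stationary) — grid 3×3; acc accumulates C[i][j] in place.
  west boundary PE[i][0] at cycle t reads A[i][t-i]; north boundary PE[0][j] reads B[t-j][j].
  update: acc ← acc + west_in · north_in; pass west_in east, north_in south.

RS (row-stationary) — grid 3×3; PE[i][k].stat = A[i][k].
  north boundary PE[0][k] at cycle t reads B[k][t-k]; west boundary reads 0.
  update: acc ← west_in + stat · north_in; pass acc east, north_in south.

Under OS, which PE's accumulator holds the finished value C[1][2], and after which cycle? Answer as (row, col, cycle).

(row, col, cycle) = (1, 2, 5)

OS — PE[1][2] is where C[1][2] collects:
  step 0 · PE1,2: acc=0; fwd→0 fwd↓0
  step 1 · PE1,2: acc=0; fwd→0 fwd↓0
  step 2 · PE1,2: acc=0; fwd→0 fwd↓0
  step 3 · PE1,2: acc=12; fwd→6 fwd↓2
  step 4 · PE1,2: acc=60; fwd→8 fwd↓6
  step 5 · PE1,2: acc=63; fwd→1 fwd↓3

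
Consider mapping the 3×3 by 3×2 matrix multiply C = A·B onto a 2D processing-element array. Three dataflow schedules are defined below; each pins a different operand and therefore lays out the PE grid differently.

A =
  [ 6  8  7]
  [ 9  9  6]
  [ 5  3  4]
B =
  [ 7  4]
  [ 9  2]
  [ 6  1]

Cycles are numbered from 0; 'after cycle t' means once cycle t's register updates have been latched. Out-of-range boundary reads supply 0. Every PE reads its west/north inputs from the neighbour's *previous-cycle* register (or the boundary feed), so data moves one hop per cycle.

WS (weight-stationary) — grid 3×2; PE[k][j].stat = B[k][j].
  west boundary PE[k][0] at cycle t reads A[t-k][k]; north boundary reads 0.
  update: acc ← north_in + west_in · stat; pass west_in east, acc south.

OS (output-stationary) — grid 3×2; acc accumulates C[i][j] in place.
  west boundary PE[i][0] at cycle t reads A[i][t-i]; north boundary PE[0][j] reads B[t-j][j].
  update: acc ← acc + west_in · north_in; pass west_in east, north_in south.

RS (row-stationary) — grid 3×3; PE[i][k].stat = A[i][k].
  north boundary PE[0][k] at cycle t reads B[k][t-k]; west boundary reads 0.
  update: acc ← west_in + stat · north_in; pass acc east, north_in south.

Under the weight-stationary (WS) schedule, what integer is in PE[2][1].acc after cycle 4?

Tracing WS — 3×2 array, target PE[2][1]:
  after 0 — PE[1][1] acc=0, pass-E 0, pass-S 0
  after 0 — PE[2][0] acc=0, pass-E 0, pass-S 0
  after 0 — PE[2][1] acc=0, pass-E 0, pass-S 0
  after 1 — PE[1][1] acc=0, pass-E 0, pass-S 0
  after 1 — PE[2][0] acc=0, pass-E 0, pass-S 0
  after 1 — PE[2][1] acc=0, pass-E 0, pass-S 0
  after 2 — PE[1][1] acc=40, pass-E 8, pass-S 40
  after 2 — PE[2][0] acc=156, pass-E 7, pass-S 156
  after 2 — PE[2][1] acc=0, pass-E 0, pass-S 0
  after 3 — PE[1][1] acc=54, pass-E 9, pass-S 54
  after 3 — PE[2][0] acc=180, pass-E 6, pass-S 180
  after 3 — PE[2][1] acc=47, pass-E 7, pass-S 47
  after 4 — PE[1][1] acc=26, pass-E 3, pass-S 26
  after 4 — PE[2][0] acc=86, pass-E 4, pass-S 86
  after 4 — PE[2][1] acc=60, pass-E 6, pass-S 60

PE[2][1].acc = 60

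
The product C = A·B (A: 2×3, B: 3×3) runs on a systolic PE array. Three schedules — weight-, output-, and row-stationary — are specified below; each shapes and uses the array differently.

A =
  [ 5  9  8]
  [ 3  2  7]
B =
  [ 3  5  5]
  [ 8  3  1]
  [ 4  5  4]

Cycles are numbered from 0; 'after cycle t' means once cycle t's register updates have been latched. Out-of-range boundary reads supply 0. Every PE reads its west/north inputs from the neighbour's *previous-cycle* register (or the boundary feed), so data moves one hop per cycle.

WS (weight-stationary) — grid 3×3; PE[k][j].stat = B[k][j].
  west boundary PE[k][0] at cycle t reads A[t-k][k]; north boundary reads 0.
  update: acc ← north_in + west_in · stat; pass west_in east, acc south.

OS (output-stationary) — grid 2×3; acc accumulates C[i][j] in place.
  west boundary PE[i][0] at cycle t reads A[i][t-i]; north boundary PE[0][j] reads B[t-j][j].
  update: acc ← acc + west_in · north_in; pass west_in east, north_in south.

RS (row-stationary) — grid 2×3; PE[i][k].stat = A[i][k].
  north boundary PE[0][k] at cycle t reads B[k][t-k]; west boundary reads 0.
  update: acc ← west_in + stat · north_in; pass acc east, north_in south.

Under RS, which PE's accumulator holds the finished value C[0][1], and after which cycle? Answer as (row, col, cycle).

Under RS, C[0][1] lands at PE[0][2]:
  c0 r0c2: 0 / 0 / 0
  c1 r0c2: 0 / 0 / 0
  c2 r0c2: 119 / 119 / 4
  c3 r0c2: 92 / 92 / 5

(row, col, cycle) = (0, 2, 3)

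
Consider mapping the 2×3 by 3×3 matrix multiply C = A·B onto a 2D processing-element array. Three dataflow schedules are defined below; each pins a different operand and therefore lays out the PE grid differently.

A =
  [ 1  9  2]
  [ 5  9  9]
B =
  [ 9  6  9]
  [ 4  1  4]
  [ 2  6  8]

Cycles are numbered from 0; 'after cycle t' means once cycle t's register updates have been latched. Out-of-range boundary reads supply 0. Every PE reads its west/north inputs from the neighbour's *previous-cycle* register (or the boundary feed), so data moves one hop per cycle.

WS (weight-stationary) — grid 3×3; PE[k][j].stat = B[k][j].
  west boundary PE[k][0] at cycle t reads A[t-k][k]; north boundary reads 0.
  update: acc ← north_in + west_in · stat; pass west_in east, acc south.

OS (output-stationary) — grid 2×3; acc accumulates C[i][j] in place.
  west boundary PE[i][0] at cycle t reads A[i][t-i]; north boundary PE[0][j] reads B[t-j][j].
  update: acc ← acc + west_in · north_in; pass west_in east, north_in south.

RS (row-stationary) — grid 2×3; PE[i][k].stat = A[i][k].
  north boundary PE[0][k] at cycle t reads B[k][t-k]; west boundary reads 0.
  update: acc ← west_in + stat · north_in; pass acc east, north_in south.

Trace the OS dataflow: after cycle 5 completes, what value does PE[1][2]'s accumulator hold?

PE[1][2].acc = 153

Tracing OS — 2×3 array, target PE[1][2]:
  [0] (0,2) acc=0 (h:0 v:0)
  [0] (1,1) acc=0 (h:0 v:0)
  [0] (1,2) acc=0 (h:0 v:0)
  [1] (0,2) acc=0 (h:0 v:0)
  [1] (1,1) acc=0 (h:0 v:0)
  [1] (1,2) acc=0 (h:0 v:0)
  [2] (0,2) acc=9 (h:1 v:9)
  [2] (1,1) acc=30 (h:5 v:6)
  [2] (1,2) acc=0 (h:0 v:0)
  [3] (0,2) acc=45 (h:9 v:4)
  [3] (1,1) acc=39 (h:9 v:1)
  [3] (1,2) acc=45 (h:5 v:9)
  [4] (0,2) acc=61 (h:2 v:8)
  [4] (1,1) acc=93 (h:9 v:6)
  [4] (1,2) acc=81 (h:9 v:4)
  [5] (0,2) acc=61 (h:0 v:0)
  [5] (1,1) acc=93 (h:0 v:0)
  [5] (1,2) acc=153 (h:9 v:8)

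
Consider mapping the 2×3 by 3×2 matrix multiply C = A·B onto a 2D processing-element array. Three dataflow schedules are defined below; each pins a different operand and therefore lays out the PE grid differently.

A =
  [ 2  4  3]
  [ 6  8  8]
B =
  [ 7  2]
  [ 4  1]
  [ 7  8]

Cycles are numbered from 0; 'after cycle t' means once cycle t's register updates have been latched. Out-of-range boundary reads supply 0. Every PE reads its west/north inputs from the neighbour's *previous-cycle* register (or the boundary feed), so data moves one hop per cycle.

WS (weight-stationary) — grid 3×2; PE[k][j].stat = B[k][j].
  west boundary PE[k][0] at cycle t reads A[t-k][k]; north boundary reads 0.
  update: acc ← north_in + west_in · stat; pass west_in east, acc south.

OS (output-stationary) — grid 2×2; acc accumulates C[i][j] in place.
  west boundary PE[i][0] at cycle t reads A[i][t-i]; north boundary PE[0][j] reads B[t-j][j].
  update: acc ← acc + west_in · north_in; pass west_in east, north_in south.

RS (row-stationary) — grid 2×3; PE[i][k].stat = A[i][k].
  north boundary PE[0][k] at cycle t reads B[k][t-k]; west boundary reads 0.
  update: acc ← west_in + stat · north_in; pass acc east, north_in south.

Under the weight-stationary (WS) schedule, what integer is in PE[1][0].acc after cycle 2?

PE[1][0].acc = 74

WS (3×2). Following PE[1][0] plus its west/north inputs:
  t=0 PE[0][0]: acc=14 h=2 v=14
  t=0 PE[1][0]: acc=0 h=0 v=0
  t=1 PE[0][0]: acc=42 h=6 v=42
  t=1 PE[1][0]: acc=30 h=4 v=30
  t=2 PE[0][0]: acc=0 h=0 v=0
  t=2 PE[1][0]: acc=74 h=8 v=74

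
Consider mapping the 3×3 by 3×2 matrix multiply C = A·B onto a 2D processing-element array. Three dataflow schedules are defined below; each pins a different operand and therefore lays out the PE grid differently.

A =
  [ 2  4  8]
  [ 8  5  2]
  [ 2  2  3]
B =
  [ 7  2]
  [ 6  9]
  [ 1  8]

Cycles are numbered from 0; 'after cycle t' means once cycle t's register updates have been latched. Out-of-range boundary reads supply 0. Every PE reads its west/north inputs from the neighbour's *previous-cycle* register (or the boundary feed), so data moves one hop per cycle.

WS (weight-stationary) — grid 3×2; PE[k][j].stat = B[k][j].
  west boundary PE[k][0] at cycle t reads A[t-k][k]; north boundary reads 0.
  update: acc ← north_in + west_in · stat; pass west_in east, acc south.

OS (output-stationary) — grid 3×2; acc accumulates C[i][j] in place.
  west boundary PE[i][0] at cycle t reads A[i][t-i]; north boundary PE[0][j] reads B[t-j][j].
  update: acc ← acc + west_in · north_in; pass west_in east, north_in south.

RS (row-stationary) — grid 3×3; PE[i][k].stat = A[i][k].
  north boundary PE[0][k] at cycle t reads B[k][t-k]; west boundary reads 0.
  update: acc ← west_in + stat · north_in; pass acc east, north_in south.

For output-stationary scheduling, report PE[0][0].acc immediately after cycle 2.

PE[0][0].acc = 46

OS 3×2: PE[0][0] cycle-by-cycle (with neighbour feeds):
  after 0 — PE[0][0] acc=14, pass-E 2, pass-S 7
  after 1 — PE[0][0] acc=38, pass-E 4, pass-S 6
  after 2 — PE[0][0] acc=46, pass-E 8, pass-S 1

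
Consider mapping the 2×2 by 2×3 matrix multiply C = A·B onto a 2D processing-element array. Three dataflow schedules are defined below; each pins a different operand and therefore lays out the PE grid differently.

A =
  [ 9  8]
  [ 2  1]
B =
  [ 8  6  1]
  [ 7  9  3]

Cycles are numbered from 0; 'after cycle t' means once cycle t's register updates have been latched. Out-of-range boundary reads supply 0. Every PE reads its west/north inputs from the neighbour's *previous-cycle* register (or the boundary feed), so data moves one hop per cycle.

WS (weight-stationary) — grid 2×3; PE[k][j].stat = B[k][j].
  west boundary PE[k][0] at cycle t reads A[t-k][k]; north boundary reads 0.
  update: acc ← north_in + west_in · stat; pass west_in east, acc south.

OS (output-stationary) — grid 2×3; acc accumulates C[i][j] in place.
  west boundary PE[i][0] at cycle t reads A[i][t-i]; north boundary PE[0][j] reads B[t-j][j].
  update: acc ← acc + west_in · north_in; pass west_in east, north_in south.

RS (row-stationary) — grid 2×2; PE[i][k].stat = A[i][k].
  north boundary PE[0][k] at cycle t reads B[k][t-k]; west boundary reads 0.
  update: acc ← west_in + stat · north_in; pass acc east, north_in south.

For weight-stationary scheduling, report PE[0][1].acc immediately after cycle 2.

PE[0][1].acc = 12

Tracing WS — 2×3 array, target PE[0][1]:
  cycle 0: PE[0][0] → acc 72, east 9, south 72
  cycle 0: PE[0][1] → acc 0, east 0, south 0
  cycle 1: PE[0][0] → acc 16, east 2, south 16
  cycle 1: PE[0][1] → acc 54, east 9, south 54
  cycle 2: PE[0][0] → acc 0, east 0, south 0
  cycle 2: PE[0][1] → acc 12, east 2, south 12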